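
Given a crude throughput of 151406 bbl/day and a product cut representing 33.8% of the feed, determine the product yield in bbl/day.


Crude throughput = 151406 bbl/day
Fraction yield = 33.8%
yield = throughput * fraction / 100
yield = 151406 * 33.8 / 100 = 51175.228

51175.228 bbl/day


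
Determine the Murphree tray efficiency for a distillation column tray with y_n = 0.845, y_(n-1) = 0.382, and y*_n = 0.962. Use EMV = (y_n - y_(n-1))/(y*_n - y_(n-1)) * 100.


Murphree vapor efficiency: EMV = (y_n - y_(n-1)) / (y*_n - y_(n-1)) * 100
EMV = (0.845 - 0.382) / (0.962 - 0.382) * 100 = 0.463 / 0.58 * 100 = 79.83

79.83 %


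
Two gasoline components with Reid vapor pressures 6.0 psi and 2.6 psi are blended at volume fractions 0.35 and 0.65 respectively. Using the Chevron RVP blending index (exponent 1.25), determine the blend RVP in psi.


Chevron index: RVP_blend = (sum xi*RVPi^1.25)^(1/1.25)
RVP^1.25 terms: 0.35 * 6.0^1.25 + 0.65 * 2.6^1.25 = 5.43268
RVP_blend = 5.43268^(1/1.25) = 3.873

3.873 psi


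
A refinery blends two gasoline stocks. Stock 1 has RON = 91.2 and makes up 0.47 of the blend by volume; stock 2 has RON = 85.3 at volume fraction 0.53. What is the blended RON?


Linear blending: RON_blend = sum(vi * RONi)
Contribution 1: 0.47 * 91.2 = 42.864
Contribution 2: 0.53 * 85.3 = 45.209
RON_blend = 42.864 + 45.209 = 88.073

88.073


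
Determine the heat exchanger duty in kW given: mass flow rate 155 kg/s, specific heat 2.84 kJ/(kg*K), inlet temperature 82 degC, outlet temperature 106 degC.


Q = m_dot * cp * delta_T
delta_T = 106 - 82 = 24 K
Q = 155 * 2.84 * 24
= 440.2 * 24
= 10564.8 kW

10564.8 kW


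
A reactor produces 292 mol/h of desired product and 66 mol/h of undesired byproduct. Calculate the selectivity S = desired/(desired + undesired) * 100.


Selectivity = desired / (desired + undesired) * 100
Total products = 292 + 66 = 358 mol/h
S = 292 / 358 * 100
= 0.8156 * 100
= 81.56 %

81.56 %


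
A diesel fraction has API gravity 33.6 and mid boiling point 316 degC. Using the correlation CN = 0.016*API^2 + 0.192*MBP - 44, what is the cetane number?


CN = 0.016 * 33.6^2 + 0.192 * 316 - 44
CN = 18.06336 + 60.672 - 44 = 34.73536

34.73536


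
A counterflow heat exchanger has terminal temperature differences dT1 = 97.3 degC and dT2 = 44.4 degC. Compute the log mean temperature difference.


LMTD = (dT1 - dT2) / ln(dT1/dT2)
= (97.3 - 44.4) / ln(97.3 / 44.4) = 52.9 / 0.78456 = 67.43

67.43 degC


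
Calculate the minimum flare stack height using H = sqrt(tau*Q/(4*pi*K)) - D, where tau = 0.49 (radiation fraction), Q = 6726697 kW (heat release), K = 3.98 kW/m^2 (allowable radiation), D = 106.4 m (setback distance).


tau*Q/(4*pi*K) = 0.49 * 6726697 / (4 * pi * 3.98) = 65903
sqrt(65903) = 256.716
H = 256.716 - 106.4 = 150.3

150.3 m


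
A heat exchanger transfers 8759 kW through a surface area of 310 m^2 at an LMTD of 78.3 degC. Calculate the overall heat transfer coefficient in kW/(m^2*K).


From Q = U*A*LMTD, U = Q / (A * LMTD)
U = 8759 / (310 * 78.3) = 8759 / 24273 = 0.3609

0.3609 kW/(m^2*K)


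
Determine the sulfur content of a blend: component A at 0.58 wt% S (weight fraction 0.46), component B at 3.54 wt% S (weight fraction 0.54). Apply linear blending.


Linear sulfur blending: S_blend = x1*S1 + x2*S2
Contribution 1: 0.46 * 0.58 = 0.2668 wt%
Contribution 2: 0.54 * 3.54 = 1.9116 wt%
S_blend = 0.2668 + 1.9116 = 2.1784

2.1784 wt%


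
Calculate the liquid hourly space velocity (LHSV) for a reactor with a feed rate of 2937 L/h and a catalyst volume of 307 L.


LHSV = volumetric feed rate / catalyst volume
= 2937 L/h / 307 L
= 9.567 h^-1

9.567 h^-1


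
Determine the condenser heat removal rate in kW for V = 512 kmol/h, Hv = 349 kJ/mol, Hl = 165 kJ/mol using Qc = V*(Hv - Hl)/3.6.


Qc = 512 * (349 - 165) / 3.6 = 512 * 184 / 3.6 = 26170

26170 kW


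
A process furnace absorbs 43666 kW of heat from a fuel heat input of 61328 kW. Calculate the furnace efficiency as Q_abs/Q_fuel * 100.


Furnace efficiency = Q_absorbed / Q_fuel * 100
= 43666 / 61328 * 100 = 71.20

71.20 %


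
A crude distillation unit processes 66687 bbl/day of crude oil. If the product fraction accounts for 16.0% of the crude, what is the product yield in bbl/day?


Crude throughput = 66687 bbl/day
Fraction yield = 16.0%
yield = throughput * fraction / 100
yield = 66687 * 16.0 / 100 = 10669.92

10669.92 bbl/day


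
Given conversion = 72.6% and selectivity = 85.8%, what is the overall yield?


Overall yield = conversion (%) * selectivity (%) / 100
Conversion = 72.6%, Selectivity = 85.8%
Y = 72.6 * 85.8 / 100
= 62.2908 %

62.2908 %


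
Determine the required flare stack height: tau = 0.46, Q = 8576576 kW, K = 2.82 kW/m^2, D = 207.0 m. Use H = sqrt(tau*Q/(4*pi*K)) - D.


tau*Q/(4*pi*K) = 0.46 * 8576576 / (4 * pi * 2.82) = 111330
sqrt(111330) = 333.662
H = 333.662 - 207.0 = 126.7

126.7 m


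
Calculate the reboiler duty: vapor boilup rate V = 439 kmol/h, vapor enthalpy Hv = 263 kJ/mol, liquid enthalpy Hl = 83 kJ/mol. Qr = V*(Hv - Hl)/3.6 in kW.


Qr = 439 * (263 - 83) / 3.6 = 439 * 180 / 3.6 = 21950

21950 kW


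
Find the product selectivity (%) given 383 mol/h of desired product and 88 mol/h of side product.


Selectivity = desired / (desired + undesired) * 100
Total products = 383 + 88 = 471 mol/h
S = 383 / 471 * 100
= 0.8132 * 100
= 81.32 %

81.32 %


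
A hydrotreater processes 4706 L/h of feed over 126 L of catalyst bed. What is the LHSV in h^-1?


LHSV = volumetric feed rate / catalyst volume
= 4706 L/h / 126 L
= 37.35 h^-1

37.35 h^-1


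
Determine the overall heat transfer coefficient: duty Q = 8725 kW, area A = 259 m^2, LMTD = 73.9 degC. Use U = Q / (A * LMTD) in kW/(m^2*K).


From Q = U*A*LMTD, U = Q / (A * LMTD)
U = 8725 / (259 * 73.9) = 8725 / 19140.1 = 0.4558

0.4558 kW/(m^2*K)


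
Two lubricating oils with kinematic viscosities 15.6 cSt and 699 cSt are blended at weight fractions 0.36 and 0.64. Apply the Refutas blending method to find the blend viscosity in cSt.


Refutas method: VBN_i = 14.534*ln(ln(visc_i + 0.8)) + 10.975, blended linearly by mass fraction; since VBN is linear in VBI_i = ln(ln(visc_i + 0.8)) and the fractions sum to 1, blend VBI directly: visc = exp(exp(VBI_blend)) - 0.8
VBI_1 = ln(ln(15.6 + 0.8)) = 1.02865
VBI_2 = ln(ln(699 + 0.8)) = 1.87959
VBI_blend = 0.36 * 1.02865 + 0.64 * 1.87959 = 1.57325
visc_blend = exp(exp(1.57325)) - 0.8 = 123.4

123.4 cSt


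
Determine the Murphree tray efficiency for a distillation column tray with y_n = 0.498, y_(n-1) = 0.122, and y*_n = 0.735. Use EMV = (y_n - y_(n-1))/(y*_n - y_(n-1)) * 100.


Murphree vapor efficiency: EMV = (y_n - y_(n-1)) / (y*_n - y_(n-1)) * 100
EMV = (0.498 - 0.122) / (0.735 - 0.122) * 100 = 0.376 / 0.613 * 100 = 61.34

61.34 %


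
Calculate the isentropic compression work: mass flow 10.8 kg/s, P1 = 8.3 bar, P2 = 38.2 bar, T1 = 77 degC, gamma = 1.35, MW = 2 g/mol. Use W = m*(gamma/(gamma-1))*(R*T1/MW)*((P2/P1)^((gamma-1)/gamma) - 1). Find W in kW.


Isentropic work: W = m*(gamma/(gamma-1))*(R*T1/MW)*((P2/P1)^((gamma-1)/gamma) - 1)
T1 = 77 + 273.15 = 350.15 K
Pressure ratio = 38.2 / 8.3 = 4.60241
Exponent = (1.35 - 1)/1.35 = 0.259259
(P2/P1)^exp - 1 = 4.60241^0.259259 - 1 = 0.485542
W = 10.8 * 1.35 / 0.35 * 8.314 * 350.15 / 2 * 0.485542 = 29440

29440 kW


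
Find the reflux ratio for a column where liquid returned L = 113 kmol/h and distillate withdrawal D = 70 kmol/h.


Reflux ratio definition: R = L / D (liquid returned / distillate withdrawn)
L = 113 kmol/h, D = 70 kmol/h
R = 113 / 70 = 1.614

1.614


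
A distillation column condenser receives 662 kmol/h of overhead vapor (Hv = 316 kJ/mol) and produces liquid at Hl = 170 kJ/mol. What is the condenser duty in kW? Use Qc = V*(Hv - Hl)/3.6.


Qc = 662 * (316 - 170) / 3.6 = 662 * 146 / 3.6 = 26850

26850 kW


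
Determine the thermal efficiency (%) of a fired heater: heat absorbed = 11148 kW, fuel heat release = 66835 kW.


Furnace efficiency = Q_absorbed / Q_fuel * 100
= 11148 / 66835 * 100 = 16.68

16.68 %


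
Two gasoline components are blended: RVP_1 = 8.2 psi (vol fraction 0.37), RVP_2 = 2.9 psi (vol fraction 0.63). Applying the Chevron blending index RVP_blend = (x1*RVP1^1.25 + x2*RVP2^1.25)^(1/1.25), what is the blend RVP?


Chevron index: RVP_blend = (sum xi*RVPi^1.25)^(1/1.25)
RVP^1.25 terms: 0.37 * 8.2^1.25 + 0.63 * 2.9^1.25 = 7.51833
RVP_blend = 7.51833^(1/1.25) = 5.022

5.022 psi


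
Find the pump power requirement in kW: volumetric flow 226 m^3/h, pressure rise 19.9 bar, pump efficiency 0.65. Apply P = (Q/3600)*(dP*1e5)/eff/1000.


Q = 226 / 3600 = 0.0627778 m^3/s
P = 0.0627778 * (19.9 * 1e5) / 0.65 / 1000 = 192.2

192.2 kW


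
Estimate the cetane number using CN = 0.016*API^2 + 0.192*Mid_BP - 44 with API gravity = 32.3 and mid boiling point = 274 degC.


CN = 0.016 * 32.3^2 + 0.192 * 274 - 44
CN = 16.69264 + 52.608 - 44 = 25.30064

25.30064


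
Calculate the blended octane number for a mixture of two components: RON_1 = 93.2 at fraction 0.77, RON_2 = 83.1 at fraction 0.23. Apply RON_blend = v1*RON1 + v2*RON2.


Linear blending: RON_blend = sum(vi * RONi)
Contribution 1: 0.77 * 93.2 = 71.764
Contribution 2: 0.23 * 83.1 = 19.113
RON_blend = 71.764 + 19.113 = 90.877

90.877


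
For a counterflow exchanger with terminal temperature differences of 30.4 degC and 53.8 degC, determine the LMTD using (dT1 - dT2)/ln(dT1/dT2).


LMTD = (dT1 - dT2) / ln(dT1/dT2)
= (30.4 - 53.8) / ln(30.4 / 53.8) = -23.4 / -0.570831 = 40.99

40.99 degC


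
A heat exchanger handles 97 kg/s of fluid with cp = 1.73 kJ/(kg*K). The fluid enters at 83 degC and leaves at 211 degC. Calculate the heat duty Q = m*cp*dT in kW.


Q = m_dot * cp * delta_T
delta_T = 211 - 83 = 128 K
Q = 97 * 1.73 * 128
= 167.81 * 128
= 21479.68 kW

21479.68 kW


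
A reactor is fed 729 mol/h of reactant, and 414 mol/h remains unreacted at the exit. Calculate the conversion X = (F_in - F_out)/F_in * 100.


X = (F_in - F_out) / F_in * 100
Moles reacted = 729 - 414 = 315
X = 315 / 729 * 100
= 0.4321 * 100
= 43.21 %

43.21 %


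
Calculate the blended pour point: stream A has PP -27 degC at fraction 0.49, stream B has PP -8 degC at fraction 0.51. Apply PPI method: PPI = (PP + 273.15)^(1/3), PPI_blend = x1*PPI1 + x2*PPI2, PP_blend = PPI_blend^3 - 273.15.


PPI_1 = (-27 + 273.15)^(1/3) = 6.2671
PPI_2 = (-8 + 273.15)^(1/3) = 6.42437
PPI_blend = 0.49 * 6.2671 + 0.51 * 6.42437 = 6.347308
PP_blend = 6.347308^3 - 273.15 = 255.7224 - 273.15 = -17.43

-17.43 degC


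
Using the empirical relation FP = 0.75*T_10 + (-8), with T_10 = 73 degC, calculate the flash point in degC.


FP = 0.75 * 73 + (-8) = 46.75

46.75 degC


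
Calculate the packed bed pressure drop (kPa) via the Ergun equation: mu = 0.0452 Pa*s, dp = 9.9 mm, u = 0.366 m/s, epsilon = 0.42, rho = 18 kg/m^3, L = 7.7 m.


dp = 9.9 mm = 0.0099 m
Viscous term = 150*0.0452*0.366*(1-0.42)^2 / (0.0099^2*0.42^3) = 114960
Inertial term = 1.75*18*0.366^2*(1-0.42) / (0.0099*0.42^3) = 3336.7
dP/L = 114960 + 3336.7 = 118297 Pa/m
dP = 118297 * 7.7 / 1000 = 910.9 kPa

910.9 kPa


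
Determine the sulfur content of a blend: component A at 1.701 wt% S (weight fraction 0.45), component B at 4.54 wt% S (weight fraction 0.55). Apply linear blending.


Linear sulfur blending: S_blend = x1*S1 + x2*S2
Contribution 1: 0.45 * 1.701 = 0.76545 wt%
Contribution 2: 0.55 * 4.54 = 2.497 wt%
S_blend = 0.76545 + 2.497 = 3.26245

3.26245 wt%


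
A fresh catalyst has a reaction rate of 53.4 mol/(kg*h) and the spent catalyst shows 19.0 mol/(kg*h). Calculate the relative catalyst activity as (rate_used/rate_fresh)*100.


Activity (%) = (rate_used / rate_fresh) * 100
rate_used = 19.0, rate_fresh = 53.4
= (19.0 / 53.4) * 100
= 0.3558 * 100 = 35.58

35.58 %


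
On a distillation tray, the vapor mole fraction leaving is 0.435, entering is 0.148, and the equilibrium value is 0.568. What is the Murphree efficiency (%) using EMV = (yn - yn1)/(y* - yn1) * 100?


Murphree vapor efficiency: EMV = (y_n - y_(n-1)) / (y*_n - y_(n-1)) * 100
EMV = (0.435 - 0.148) / (0.568 - 0.148) * 100 = 0.287 / 0.42 * 100 = 68.33

68.33 %


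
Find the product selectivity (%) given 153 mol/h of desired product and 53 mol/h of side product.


Selectivity = desired / (desired + undesired) * 100
Total products = 153 + 53 = 206 mol/h
S = 153 / 206 * 100
= 0.7427 * 100
= 74.27 %

74.27 %


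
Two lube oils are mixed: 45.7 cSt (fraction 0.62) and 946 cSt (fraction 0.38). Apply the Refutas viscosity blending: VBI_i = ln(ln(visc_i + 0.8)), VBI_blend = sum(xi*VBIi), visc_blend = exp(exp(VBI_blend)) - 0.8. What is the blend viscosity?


Refutas method: VBN_i = 14.534*ln(ln(visc_i + 0.8)) + 10.975, blended linearly by mass fraction; since VBN is linear in VBI_i = ln(ln(visc_i + 0.8)) and the fractions sum to 1, blend VBI directly: visc = exp(exp(VBI_blend)) - 0.8
VBI_1 = ln(ln(45.7 + 0.8)) = 1.34533
VBI_2 = ln(ln(946 + 0.8)) = 1.9247
VBI_blend = 0.62 * 1.34533 + 0.38 * 1.9247 = 1.56549
visc_blend = exp(exp(1.56549)) - 0.8 = 118.9

118.9 cSt


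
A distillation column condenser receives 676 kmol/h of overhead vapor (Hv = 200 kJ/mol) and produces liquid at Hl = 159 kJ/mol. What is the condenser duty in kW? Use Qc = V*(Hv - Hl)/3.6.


Qc = 676 * (200 - 159) / 3.6 = 676 * 41 / 3.6 = 7699

7699 kW


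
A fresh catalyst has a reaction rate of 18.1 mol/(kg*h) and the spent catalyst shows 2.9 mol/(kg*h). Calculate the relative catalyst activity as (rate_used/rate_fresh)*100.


Activity (%) = (rate_used / rate_fresh) * 100
rate_used = 2.9, rate_fresh = 18.1
= (2.9 / 18.1) * 100
= 0.1602 * 100 = 16.02

16.02 %


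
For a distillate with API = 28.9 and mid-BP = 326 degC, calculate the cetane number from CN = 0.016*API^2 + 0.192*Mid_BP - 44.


CN = 0.016 * 28.9^2 + 0.192 * 326 - 44
CN = 13.36336 + 62.592 - 44 = 31.95536

31.95536


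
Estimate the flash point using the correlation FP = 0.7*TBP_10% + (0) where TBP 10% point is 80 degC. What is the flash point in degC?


FP = 0.7 * 80 + (0) = 56

56 degC


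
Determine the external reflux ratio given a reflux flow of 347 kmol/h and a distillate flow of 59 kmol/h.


Reflux ratio definition: R = L / D (liquid returned / distillate withdrawn)
L = 347 kmol/h, D = 59 kmol/h
R = 347 / 59 = 5.881

5.881


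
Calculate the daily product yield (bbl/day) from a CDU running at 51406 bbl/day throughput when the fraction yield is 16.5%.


Crude throughput = 51406 bbl/day
Fraction yield = 16.5%
yield = throughput * fraction / 100
yield = 51406 * 16.5 / 100 = 8481.99

8481.99 bbl/day


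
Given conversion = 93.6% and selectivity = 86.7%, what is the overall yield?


Overall yield = conversion (%) * selectivity (%) / 100
Conversion = 93.6%, Selectivity = 86.7%
Y = 93.6 * 86.7 / 100
= 81.1512 %

81.1512 %


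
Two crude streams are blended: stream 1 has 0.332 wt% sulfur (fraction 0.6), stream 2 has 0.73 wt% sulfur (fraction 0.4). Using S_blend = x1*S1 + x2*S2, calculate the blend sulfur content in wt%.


Linear sulfur blending: S_blend = x1*S1 + x2*S2
Contribution 1: 0.6 * 0.332 = 0.1992 wt%
Contribution 2: 0.4 * 0.73 = 0.292 wt%
S_blend = 0.1992 + 0.292 = 0.4912

0.4912 wt%


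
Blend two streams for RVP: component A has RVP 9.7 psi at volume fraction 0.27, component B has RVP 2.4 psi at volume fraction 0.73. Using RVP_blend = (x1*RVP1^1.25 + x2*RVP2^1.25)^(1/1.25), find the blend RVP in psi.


Chevron index: RVP_blend = (sum xi*RVPi^1.25)^(1/1.25)
RVP^1.25 terms: 0.27 * 9.7^1.25 + 0.73 * 2.4^1.25 = 6.80264
RVP_blend = 6.80264^(1/1.25) = 4.636

4.636 psi


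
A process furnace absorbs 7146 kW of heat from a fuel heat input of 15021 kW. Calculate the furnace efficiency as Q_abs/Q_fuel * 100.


Furnace efficiency = Q_absorbed / Q_fuel * 100
= 7146 / 15021 * 100 = 47.57

47.57 %


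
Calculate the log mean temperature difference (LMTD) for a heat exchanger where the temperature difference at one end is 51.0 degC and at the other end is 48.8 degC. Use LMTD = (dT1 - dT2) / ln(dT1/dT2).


LMTD = (dT1 - dT2) / ln(dT1/dT2)
= (51.0 - 48.8) / ln(51.0 / 48.8) = 2.2 / 0.0440953 = 49.89

49.89 degC


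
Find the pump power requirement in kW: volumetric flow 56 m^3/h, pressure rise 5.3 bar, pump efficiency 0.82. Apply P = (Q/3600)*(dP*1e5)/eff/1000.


Q = 56 / 3600 = 0.0155556 m^3/s
P = 0.0155556 * (5.3 * 1e5) / 0.82 / 1000 = 10.05

10.05 kW


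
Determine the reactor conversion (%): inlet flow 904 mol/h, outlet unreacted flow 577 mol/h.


X = (F_in - F_out) / F_in * 100
Moles reacted = 904 - 577 = 327
X = 327 / 904 * 100
= 0.3617 * 100
= 36.17 %

36.17 %


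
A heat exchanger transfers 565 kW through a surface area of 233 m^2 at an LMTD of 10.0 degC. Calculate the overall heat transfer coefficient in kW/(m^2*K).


From Q = U*A*LMTD, U = Q / (A * LMTD)
U = 565 / (233 * 10.0) = 565 / 2330 = 0.2425

0.2425 kW/(m^2*K)


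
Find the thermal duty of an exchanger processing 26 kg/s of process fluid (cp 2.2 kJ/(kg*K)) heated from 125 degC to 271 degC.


Q = m_dot * cp * delta_T
delta_T = 271 - 125 = 146 K
Q = 26 * 2.2 * 146
= 57.2 * 146
= 8351.2 kW

8351.2 kW


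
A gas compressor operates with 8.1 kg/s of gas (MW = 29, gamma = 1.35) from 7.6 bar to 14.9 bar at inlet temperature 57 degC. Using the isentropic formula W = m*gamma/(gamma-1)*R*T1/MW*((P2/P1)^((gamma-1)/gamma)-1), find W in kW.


Isentropic work: W = m*(gamma/(gamma-1))*(R*T1/MW)*((P2/P1)^((gamma-1)/gamma) - 1)
T1 = 57 + 273.15 = 330.15 K
Pressure ratio = 14.9 / 7.6 = 1.96053
Exponent = (1.35 - 1)/1.35 = 0.259259
(P2/P1)^exp - 1 = 1.96053^0.259259 - 1 = 0.190695
W = 8.1 * 1.35 / 0.35 * 8.314 * 330.15 / 29 * 0.190695 = 563.9

563.9 kW


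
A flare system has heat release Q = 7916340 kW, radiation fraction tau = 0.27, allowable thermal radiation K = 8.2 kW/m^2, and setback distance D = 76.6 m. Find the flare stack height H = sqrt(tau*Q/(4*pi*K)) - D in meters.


tau*Q/(4*pi*K) = 0.27 * 7916340 / (4 * pi * 8.2) = 20742.7
sqrt(20742.7) = 144.023
H = 144.023 - 76.6 = 67.42

67.42 m


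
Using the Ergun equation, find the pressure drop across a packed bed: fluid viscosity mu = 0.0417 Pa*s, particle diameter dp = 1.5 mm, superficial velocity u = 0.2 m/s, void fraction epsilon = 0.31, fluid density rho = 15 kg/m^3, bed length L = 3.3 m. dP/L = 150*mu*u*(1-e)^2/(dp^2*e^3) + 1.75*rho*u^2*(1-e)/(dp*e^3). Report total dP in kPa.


dp = 1.5 mm = 0.0015 m
Viscous term = 150*0.0417*0.2*(1-0.31)^2 / (0.0015^2*0.31^3) = 8885620
Inertial term = 1.75*15*0.2^2*(1-0.31) / (0.0015*0.31^3) = 16213
dP/L = 8885620 + 16213 = 8901830 Pa/m
dP = 8901830 * 3.3 / 1000 = 29380 kPa

29380 kPa


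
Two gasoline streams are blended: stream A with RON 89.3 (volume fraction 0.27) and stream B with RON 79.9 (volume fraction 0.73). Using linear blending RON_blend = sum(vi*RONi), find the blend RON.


Linear blending: RON_blend = sum(vi * RONi)
Contribution 1: 0.27 * 89.3 = 24.111
Contribution 2: 0.73 * 79.9 = 58.327
RON_blend = 24.111 + 58.327 = 82.438

82.438


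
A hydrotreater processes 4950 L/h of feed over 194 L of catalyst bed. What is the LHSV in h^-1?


LHSV = volumetric feed rate / catalyst volume
= 4950 L/h / 194 L
= 25.52 h^-1

25.52 h^-1


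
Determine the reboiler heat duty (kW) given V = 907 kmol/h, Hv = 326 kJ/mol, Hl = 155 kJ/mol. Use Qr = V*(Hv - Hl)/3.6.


Qr = 907 * (326 - 155) / 3.6 = 907 * 171 / 3.6 = 43080

43080 kW


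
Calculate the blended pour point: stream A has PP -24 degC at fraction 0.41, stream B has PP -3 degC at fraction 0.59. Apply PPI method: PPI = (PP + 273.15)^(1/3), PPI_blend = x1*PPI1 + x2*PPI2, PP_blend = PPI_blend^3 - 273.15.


PPI_1 = (-24 + 273.15)^(1/3) = 6.292458
PPI_2 = (-3 + 273.15)^(1/3) = 6.464501
PPI_blend = 0.41 * 6.292458 + 0.59 * 6.464501 = 6.393963
PP_blend = 6.393963^3 - 273.15 = 261.4029 - 273.15 = -11.75

-11.75 degC


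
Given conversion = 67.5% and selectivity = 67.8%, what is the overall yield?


Overall yield = conversion (%) * selectivity (%) / 100
Conversion = 67.5%, Selectivity = 67.8%
Y = 67.5 * 67.8 / 100
= 45.765 %

45.765 %


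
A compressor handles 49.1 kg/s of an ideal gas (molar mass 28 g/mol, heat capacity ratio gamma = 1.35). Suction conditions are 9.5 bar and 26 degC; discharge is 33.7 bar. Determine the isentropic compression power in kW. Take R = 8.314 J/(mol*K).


Isentropic work: W = m*(gamma/(gamma-1))*(R*T1/MW)*((P2/P1)^((gamma-1)/gamma) - 1)
T1 = 26 + 273.15 = 299.15 K
Pressure ratio = 33.7 / 9.5 = 3.54737
Exponent = (1.35 - 1)/1.35 = 0.259259
(P2/P1)^exp - 1 = 3.54737^0.259259 - 1 = 0.388571
W = 49.1 * 1.35 / 0.35 * 8.314 * 299.15 / 28 * 0.388571 = 6537

6537 kW


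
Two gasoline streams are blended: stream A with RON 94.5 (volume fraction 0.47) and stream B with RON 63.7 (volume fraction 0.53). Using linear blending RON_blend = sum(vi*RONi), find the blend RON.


Linear blending: RON_blend = sum(vi * RONi)
Contribution 1: 0.47 * 94.5 = 44.415
Contribution 2: 0.53 * 63.7 = 33.761
RON_blend = 44.415 + 33.761 = 78.176

78.176


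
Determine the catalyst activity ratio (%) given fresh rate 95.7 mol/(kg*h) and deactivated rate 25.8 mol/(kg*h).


Activity (%) = (rate_used / rate_fresh) * 100
rate_used = 25.8, rate_fresh = 95.7
= (25.8 / 95.7) * 100
= 0.2696 * 100 = 26.96

26.96 %


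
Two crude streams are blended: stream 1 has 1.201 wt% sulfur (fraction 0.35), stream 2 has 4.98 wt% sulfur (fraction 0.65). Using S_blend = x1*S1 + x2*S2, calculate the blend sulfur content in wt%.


Linear sulfur blending: S_blend = x1*S1 + x2*S2
Contribution 1: 0.35 * 1.201 = 0.42035 wt%
Contribution 2: 0.65 * 4.98 = 3.237 wt%
S_blend = 0.42035 + 3.237 = 3.65735

3.65735 wt%


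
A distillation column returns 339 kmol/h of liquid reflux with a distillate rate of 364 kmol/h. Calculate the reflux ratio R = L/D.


Reflux ratio definition: R = L / D (liquid returned / distillate withdrawn)
L = 339 kmol/h, D = 364 kmol/h
R = 339 / 364 = 0.9313

0.9313


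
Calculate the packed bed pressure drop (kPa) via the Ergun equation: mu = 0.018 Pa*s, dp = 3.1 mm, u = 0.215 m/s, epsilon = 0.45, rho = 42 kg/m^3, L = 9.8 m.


dp = 3.1 mm = 0.0031 m
Viscous term = 150*0.018*0.215*(1-0.45)^2 / (0.0031^2*0.45^3) = 200524
Inertial term = 1.75*42*0.215^2*(1-0.45) / (0.0031*0.45^3) = 6614.97
dP/L = 200524 + 6614.97 = 207139 Pa/m
dP = 207139 * 9.8 / 1000 = 2030 kPa

2030 kPa


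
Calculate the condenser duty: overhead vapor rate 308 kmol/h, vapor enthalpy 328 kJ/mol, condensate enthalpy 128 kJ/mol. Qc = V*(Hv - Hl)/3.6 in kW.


Qc = 308 * (328 - 128) / 3.6 = 308 * 200 / 3.6 = 17110

17110 kW


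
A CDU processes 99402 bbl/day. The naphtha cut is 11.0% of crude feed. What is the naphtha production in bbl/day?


Crude throughput = 99402 bbl/day
Fraction yield = 11.0%
yield = throughput * fraction / 100
yield = 99402 * 11.0 / 100 = 10934.22

10934.22 bbl/day


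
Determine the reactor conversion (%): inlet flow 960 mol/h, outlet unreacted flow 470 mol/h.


X = (F_in - F_out) / F_in * 100
Moles reacted = 960 - 470 = 490
X = 490 / 960 * 100
= 0.5104 * 100
= 51.04 %

51.04 %


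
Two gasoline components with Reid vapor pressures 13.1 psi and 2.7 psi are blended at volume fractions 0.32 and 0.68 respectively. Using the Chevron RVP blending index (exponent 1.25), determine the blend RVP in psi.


Chevron index: RVP_blend = (sum xi*RVPi^1.25)^(1/1.25)
RVP^1.25 terms: 0.32 * 13.1^1.25 + 0.68 * 2.7^1.25 = 10.3287
RVP_blend = 10.3287^(1/1.25) = 6.475

6.475 psi


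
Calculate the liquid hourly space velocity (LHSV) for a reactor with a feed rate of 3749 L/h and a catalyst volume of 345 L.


LHSV = volumetric feed rate / catalyst volume
= 3749 L/h / 345 L
= 10.87 h^-1

10.87 h^-1


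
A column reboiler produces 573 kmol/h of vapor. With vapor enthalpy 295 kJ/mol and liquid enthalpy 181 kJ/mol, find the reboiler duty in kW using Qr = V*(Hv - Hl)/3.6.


Qr = 573 * (295 - 181) / 3.6 = 573 * 114 / 3.6 = 18140

18140 kW


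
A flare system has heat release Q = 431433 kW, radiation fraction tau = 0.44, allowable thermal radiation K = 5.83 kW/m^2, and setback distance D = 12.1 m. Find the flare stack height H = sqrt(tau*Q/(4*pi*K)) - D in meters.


tau*Q/(4*pi*K) = 0.44 * 431433 / (4 * pi * 5.83) = 2591.12
sqrt(2591.12) = 50.903
H = 50.903 - 12.1 = 38.80

38.80 m


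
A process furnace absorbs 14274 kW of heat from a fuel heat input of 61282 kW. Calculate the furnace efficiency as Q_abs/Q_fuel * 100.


Furnace efficiency = Q_absorbed / Q_fuel * 100
= 14274 / 61282 * 100 = 23.29

23.29 %


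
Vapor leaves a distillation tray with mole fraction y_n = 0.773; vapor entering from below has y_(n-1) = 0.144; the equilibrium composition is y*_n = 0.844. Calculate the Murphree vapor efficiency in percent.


Murphree vapor efficiency: EMV = (y_n - y_(n-1)) / (y*_n - y_(n-1)) * 100
EMV = (0.773 - 0.144) / (0.844 - 0.144) * 100 = 0.629 / 0.7 * 100 = 89.86

89.86 %


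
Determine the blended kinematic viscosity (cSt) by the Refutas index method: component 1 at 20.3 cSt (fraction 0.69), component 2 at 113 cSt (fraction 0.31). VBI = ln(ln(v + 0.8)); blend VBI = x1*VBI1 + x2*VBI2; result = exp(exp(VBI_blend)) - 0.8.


Refutas method: VBN_i = 14.534*ln(ln(visc_i + 0.8)) + 10.975, blended linearly by mass fraction; since VBN is linear in VBI_i = ln(ln(visc_i + 0.8)) and the fractions sum to 1, blend VBI directly: visc = exp(exp(VBI_blend)) - 0.8
VBI_1 = ln(ln(20.3 + 0.8)) = 1.1149
VBI_2 = ln(ln(113 + 0.8)) = 1.55486
VBI_blend = 0.69 * 1.1149 + 0.31 * 1.55486 = 1.25129
visc_blend = exp(exp(1.25129)) - 0.8 = 32.15

32.15 cSt


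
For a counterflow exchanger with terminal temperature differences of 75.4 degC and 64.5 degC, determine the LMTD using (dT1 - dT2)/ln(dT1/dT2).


LMTD = (dT1 - dT2) / ln(dT1/dT2)
= (75.4 - 64.5) / ln(75.4 / 64.5) = 10.9 / 0.156142 = 69.81

69.81 degC


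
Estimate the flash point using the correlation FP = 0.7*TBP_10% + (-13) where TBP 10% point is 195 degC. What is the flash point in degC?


FP = 0.7 * 195 + (-13) = 123.5

123.5 degC


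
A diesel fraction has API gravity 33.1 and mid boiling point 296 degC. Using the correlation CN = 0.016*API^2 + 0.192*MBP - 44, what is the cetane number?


CN = 0.016 * 33.1^2 + 0.192 * 296 - 44
CN = 17.52976 + 56.832 - 44 = 30.36176

30.36176


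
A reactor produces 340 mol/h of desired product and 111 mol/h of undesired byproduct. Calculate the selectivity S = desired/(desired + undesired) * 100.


Selectivity = desired / (desired + undesired) * 100
Total products = 340 + 111 = 451 mol/h
S = 340 / 451 * 100
= 0.7539 * 100
= 75.39 %

75.39 %


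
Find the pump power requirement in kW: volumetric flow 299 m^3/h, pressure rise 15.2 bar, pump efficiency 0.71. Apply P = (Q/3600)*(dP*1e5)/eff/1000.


Q = 299 / 3600 = 0.0830556 m^3/s
P = 0.0830556 * (15.2 * 1e5) / 0.71 / 1000 = 177.8

177.8 kW


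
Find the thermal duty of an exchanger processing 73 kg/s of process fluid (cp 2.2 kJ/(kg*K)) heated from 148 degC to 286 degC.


Q = m_dot * cp * delta_T
delta_T = 286 - 148 = 138 K
Q = 73 * 2.2 * 138
= 160.6 * 138
= 22162.8 kW

22162.8 kW


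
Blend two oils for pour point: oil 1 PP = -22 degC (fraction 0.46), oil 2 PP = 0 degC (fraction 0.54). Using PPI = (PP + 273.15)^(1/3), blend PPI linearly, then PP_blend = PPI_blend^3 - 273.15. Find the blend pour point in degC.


PPI_1 = (-22 + 273.15)^(1/3) = 6.30925
PPI_2 = (0 + 273.15)^(1/3) = 6.488342
PPI_blend = 0.46 * 6.30925 + 0.54 * 6.488342 = 6.40596
PP_blend = 6.40596^3 - 273.15 = 262.877 - 273.15 = -10.27

-10.27 degC


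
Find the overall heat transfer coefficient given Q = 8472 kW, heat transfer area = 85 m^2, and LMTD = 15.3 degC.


From Q = U*A*LMTD, U = Q / (A * LMTD)
U = 8472 / (85 * 15.3) = 8472 / 1300.5 = 6.514

6.514 kW/(m^2*K)


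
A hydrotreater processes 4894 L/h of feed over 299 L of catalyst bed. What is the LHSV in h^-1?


LHSV = volumetric feed rate / catalyst volume
= 4894 L/h / 299 L
= 16.37 h^-1

16.37 h^-1


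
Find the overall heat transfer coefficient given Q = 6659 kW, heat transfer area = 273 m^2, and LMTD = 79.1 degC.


From Q = U*A*LMTD, U = Q / (A * LMTD)
U = 6659 / (273 * 79.1) = 6659 / 21594.3 = 0.3084

0.3084 kW/(m^2*K)


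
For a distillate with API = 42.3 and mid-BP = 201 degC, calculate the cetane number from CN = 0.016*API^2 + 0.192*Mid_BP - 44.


CN = 0.016 * 42.3^2 + 0.192 * 201 - 44
CN = 28.62864 + 38.592 - 44 = 23.22064

23.22064


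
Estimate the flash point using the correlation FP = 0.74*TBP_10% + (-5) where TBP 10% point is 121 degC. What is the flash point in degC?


FP = 0.74 * 121 + (-5) = 84.54

84.54 degC


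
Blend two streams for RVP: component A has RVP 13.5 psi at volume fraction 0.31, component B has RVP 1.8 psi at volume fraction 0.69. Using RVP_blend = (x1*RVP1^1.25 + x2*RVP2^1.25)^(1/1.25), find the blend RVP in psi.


Chevron index: RVP_blend = (sum xi*RVPi^1.25)^(1/1.25)
RVP^1.25 terms: 0.31 * 13.5^1.25 + 0.69 * 1.8^1.25 = 9.46053
RVP_blend = 9.46053^(1/1.25) = 6.036

6.036 psi


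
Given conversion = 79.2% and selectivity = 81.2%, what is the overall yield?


Overall yield = conversion (%) * selectivity (%) / 100
Conversion = 79.2%, Selectivity = 81.2%
Y = 79.2 * 81.2 / 100
= 64.3104 %

64.3104 %


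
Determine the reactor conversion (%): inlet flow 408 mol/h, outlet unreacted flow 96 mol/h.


X = (F_in - F_out) / F_in * 100
Moles reacted = 408 - 96 = 312
X = 312 / 408 * 100
= 0.7647 * 100
= 76.47 %

76.47 %


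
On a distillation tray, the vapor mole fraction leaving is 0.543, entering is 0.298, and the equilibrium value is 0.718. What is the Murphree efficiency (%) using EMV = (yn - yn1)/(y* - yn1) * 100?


Murphree vapor efficiency: EMV = (y_n - y_(n-1)) / (y*_n - y_(n-1)) * 100
EMV = (0.543 - 0.298) / (0.718 - 0.298) * 100 = 0.245 / 0.42 * 100 = 58.33

58.33 %


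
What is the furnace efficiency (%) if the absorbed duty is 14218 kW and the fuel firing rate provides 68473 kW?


Furnace efficiency = Q_absorbed / Q_fuel * 100
= 14218 / 68473 * 100 = 20.76

20.76 %


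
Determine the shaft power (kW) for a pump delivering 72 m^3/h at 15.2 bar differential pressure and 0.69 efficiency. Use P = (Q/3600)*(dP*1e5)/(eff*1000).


Q = 72 / 3600 = 0.02 m^3/s
P = 0.02 * (15.2 * 1e5) / 0.69 / 1000 = 44.06

44.06 kW


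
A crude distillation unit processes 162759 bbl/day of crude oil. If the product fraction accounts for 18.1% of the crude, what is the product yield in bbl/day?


Crude throughput = 162759 bbl/day
Fraction yield = 18.1%
yield = throughput * fraction / 100
yield = 162759 * 18.1 / 100 = 29459.379

29459.379 bbl/day


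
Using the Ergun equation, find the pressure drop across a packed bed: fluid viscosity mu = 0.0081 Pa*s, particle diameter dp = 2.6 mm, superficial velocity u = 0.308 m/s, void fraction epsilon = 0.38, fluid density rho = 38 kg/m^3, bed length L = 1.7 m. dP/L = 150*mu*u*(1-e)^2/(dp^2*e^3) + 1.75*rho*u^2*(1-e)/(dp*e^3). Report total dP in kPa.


dp = 2.6 mm = 0.0026 m
Viscous term = 150*0.0081*0.308*(1-0.38)^2 / (0.0026^2*0.38^3) = 387805
Inertial term = 1.75*38*0.308^2*(1-0.38) / (0.0026*0.38^3) = 27415.2
dP/L = 387805 + 27415.2 = 415220 Pa/m
dP = 415220 * 1.7 / 1000 = 705.9 kPa

705.9 kPa


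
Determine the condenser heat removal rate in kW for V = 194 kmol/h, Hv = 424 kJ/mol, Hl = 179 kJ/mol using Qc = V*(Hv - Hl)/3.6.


Qc = 194 * (424 - 179) / 3.6 = 194 * 245 / 3.6 = 13200

13200 kW


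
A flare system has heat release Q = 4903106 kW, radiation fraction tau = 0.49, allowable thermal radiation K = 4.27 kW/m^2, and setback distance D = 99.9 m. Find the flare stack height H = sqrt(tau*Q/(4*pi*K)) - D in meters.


tau*Q/(4*pi*K) = 0.49 * 4903106 / (4 * pi * 4.27) = 44774.4
sqrt(44774.4) = 211.6
H = 211.6 - 99.9 = 111.7

111.7 m


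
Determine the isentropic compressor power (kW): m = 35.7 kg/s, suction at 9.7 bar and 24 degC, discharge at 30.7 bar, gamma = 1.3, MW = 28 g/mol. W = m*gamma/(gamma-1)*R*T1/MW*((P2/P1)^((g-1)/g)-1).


Isentropic work: W = m*(gamma/(gamma-1))*(R*T1/MW)*((P2/P1)^((gamma-1)/gamma) - 1)
T1 = 24 + 273.15 = 297.15 K
Pressure ratio = 30.7 / 9.7 = 3.16495
Exponent = (1.3 - 1)/1.3 = 0.230769
(P2/P1)^exp - 1 = 3.16495^0.230769 - 1 = 0.304575
W = 35.7 * 1.3 / 0.3 * 8.314 * 297.15 / 28 * 0.304575 = 4157

4157 kW


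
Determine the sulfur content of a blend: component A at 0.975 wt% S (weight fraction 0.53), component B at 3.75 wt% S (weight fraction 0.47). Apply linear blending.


Linear sulfur blending: S_blend = x1*S1 + x2*S2
Contribution 1: 0.53 * 0.975 = 0.51675 wt%
Contribution 2: 0.47 * 3.75 = 1.7625 wt%
S_blend = 0.51675 + 1.7625 = 2.27925

2.27925 wt%


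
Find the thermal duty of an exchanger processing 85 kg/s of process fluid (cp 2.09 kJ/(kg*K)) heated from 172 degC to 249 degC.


Q = m_dot * cp * delta_T
delta_T = 249 - 172 = 77 K
Q = 85 * 2.09 * 77
= 177.65 * 77
= 13679.05 kW

13679.05 kW


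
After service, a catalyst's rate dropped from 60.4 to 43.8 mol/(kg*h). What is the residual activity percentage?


Activity (%) = (rate_used / rate_fresh) * 100
rate_used = 43.8, rate_fresh = 60.4
= (43.8 / 60.4) * 100
= 0.7252 * 100 = 72.52

72.52 %


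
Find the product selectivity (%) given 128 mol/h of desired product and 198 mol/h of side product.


Selectivity = desired / (desired + undesired) * 100
Total products = 128 + 198 = 326 mol/h
S = 128 / 326 * 100
= 0.3926 * 100
= 39.26 %

39.26 %


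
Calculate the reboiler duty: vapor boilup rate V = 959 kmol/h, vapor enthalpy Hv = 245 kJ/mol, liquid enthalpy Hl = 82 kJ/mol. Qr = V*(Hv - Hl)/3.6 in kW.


Qr = 959 * (245 - 82) / 3.6 = 959 * 163 / 3.6 = 43420

43420 kW


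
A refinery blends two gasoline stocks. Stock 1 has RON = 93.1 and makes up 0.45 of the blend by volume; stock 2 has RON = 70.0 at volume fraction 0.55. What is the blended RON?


Linear blending: RON_blend = sum(vi * RONi)
Contribution 1: 0.45 * 93.1 = 41.895
Contribution 2: 0.55 * 70.0 = 38.5
RON_blend = 41.895 + 38.5 = 80.395

80.395


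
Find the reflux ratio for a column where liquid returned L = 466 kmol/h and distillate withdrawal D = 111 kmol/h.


Reflux ratio definition: R = L / D (liquid returned / distillate withdrawn)
L = 466 kmol/h, D = 111 kmol/h
R = 466 / 111 = 4.198

4.198


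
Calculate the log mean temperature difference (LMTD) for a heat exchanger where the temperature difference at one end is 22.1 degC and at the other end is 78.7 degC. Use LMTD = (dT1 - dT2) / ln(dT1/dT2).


LMTD = (dT1 - dT2) / ln(dT1/dT2)
= (22.1 - 78.7) / ln(22.1 / 78.7) = -56.6 / -1.27007 = 44.56

44.56 degC


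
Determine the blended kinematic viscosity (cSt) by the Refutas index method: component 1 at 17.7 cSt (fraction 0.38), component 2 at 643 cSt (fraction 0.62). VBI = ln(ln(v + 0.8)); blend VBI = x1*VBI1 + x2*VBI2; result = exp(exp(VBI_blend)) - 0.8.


Refutas method: VBN_i = 14.534*ln(ln(visc_i + 0.8)) + 10.975, blended linearly by mass fraction; since VBN is linear in VBI_i = ln(ln(visc_i + 0.8)) and the fractions sum to 1, blend VBI directly: visc = exp(exp(VBI_blend)) - 0.8
VBI_1 = ln(ln(17.7 + 0.8)) = 1.07082
VBI_2 = ln(ln(643 + 0.8)) = 1.86677
VBI_blend = 0.38 * 1.07082 + 0.62 * 1.86677 = 1.56431
visc_blend = exp(exp(1.56431)) - 0.8 = 118.2

118.2 cSt


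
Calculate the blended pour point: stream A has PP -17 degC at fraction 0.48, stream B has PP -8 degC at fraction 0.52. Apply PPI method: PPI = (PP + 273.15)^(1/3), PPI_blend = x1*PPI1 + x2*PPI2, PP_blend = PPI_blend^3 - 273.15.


PPI_1 = (-17 + 273.15)^(1/3) = 6.350844
PPI_2 = (-8 + 273.15)^(1/3) = 6.42437
PPI_blend = 0.48 * 6.350844 + 0.52 * 6.42437 = 6.389078
PP_blend = 6.389078^3 - 273.15 = 260.8042 - 273.15 = -12.35

-12.35 degC


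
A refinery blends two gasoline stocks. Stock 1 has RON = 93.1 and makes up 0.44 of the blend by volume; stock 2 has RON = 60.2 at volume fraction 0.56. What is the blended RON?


Linear blending: RON_blend = sum(vi * RONi)
Contribution 1: 0.44 * 93.1 = 40.964
Contribution 2: 0.56 * 60.2 = 33.712
RON_blend = 40.964 + 33.712 = 74.676

74.676


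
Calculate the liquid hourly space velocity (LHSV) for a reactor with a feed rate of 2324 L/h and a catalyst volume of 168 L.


LHSV = volumetric feed rate / catalyst volume
= 2324 L/h / 168 L
= 13.83 h^-1

13.83 h^-1


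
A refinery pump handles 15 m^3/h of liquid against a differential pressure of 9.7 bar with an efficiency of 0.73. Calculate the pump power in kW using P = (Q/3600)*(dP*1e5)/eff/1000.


Q = 15 / 3600 = 0.00416667 m^3/s
P = 0.00416667 * (9.7 * 1e5) / 0.73 / 1000 = 5.537

5.537 kW


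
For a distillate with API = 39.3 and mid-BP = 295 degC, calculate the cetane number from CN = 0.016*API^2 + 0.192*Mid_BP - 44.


CN = 0.016 * 39.3^2 + 0.192 * 295 - 44
CN = 24.71184 + 56.64 - 44 = 37.35184

37.35184


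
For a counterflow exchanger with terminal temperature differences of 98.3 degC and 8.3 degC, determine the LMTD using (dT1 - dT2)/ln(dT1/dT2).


LMTD = (dT1 - dT2) / ln(dT1/dT2)
= (98.3 - 8.3) / ln(98.3 / 8.3) = 90 / 2.47177 = 36.41

36.41 degC


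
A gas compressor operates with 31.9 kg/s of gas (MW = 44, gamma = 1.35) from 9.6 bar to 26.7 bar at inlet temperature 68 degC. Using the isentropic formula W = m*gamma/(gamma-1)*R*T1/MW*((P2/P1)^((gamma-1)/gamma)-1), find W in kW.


Isentropic work: W = m*(gamma/(gamma-1))*(R*T1/MW)*((P2/P1)^((gamma-1)/gamma) - 1)
T1 = 68 + 273.15 = 341.15 K
Pressure ratio = 26.7 / 9.6 = 2.78125
Exponent = (1.35 - 1)/1.35 = 0.259259
(P2/P1)^exp - 1 = 2.78125^0.259259 - 1 = 0.303687
W = 31.9 * 1.35 / 0.35 * 8.314 * 341.15 / 44 * 0.303687 = 2409

2409 kW


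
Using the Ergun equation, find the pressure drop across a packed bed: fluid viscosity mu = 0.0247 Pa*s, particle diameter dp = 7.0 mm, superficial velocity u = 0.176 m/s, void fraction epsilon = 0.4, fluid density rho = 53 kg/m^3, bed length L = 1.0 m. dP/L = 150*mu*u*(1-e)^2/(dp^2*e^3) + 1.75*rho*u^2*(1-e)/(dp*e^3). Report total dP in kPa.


dp = 7.0 mm = 0.007 m
Viscous term = 150*0.0247*0.176*(1-0.4)^2 / (0.007^2*0.4^3) = 74856.1
Inertial term = 1.75*53*0.176^2*(1-0.4) / (0.007*0.4^3) = 3847.8
dP/L = 74856.1 + 3847.8 = 78703.9 Pa/m
dP = 78703.9 * 1.0 / 1000 = 78.70 kPa

78.70 kPa


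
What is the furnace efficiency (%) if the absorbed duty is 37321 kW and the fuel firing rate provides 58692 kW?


Furnace efficiency = Q_absorbed / Q_fuel * 100
= 37321 / 58692 * 100 = 63.59

63.59 %


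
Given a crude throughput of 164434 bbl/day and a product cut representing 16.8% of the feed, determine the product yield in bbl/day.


Crude throughput = 164434 bbl/day
Fraction yield = 16.8%
yield = throughput * fraction / 100
yield = 164434 * 16.8 / 100 = 27624.912

27624.912 bbl/day


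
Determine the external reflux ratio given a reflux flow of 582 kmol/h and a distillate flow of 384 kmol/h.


Reflux ratio definition: R = L / D (liquid returned / distillate withdrawn)
L = 582 kmol/h, D = 384 kmol/h
R = 582 / 384 = 1.516

1.516


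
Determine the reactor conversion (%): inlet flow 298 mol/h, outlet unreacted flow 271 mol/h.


X = (F_in - F_out) / F_in * 100
Moles reacted = 298 - 271 = 27
X = 27 / 298 * 100
= 0.09060 * 100
= 9.060 %

9.060 %


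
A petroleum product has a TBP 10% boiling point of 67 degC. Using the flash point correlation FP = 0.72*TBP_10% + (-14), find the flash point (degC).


FP = 0.72 * 67 + (-14) = 34.24

34.24 degC


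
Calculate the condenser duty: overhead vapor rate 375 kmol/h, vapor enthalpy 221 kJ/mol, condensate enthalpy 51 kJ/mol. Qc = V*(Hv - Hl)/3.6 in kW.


Qc = 375 * (221 - 51) / 3.6 = 375 * 170 / 3.6 = 17710

17710 kW


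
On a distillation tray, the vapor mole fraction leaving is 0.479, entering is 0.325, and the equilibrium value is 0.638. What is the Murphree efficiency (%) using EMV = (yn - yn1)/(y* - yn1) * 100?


Murphree vapor efficiency: EMV = (y_n - y_(n-1)) / (y*_n - y_(n-1)) * 100
EMV = (0.479 - 0.325) / (0.638 - 0.325) * 100 = 0.154 / 0.313 * 100 = 49.20

49.20 %
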